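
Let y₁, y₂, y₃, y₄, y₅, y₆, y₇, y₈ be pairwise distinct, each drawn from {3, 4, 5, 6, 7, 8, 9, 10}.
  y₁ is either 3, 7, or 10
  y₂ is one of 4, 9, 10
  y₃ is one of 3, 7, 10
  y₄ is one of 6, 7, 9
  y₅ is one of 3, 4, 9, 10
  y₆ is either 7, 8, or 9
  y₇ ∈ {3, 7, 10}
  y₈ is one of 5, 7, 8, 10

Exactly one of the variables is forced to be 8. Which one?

Among the 8 variables, 5 fits only y₈ (and all 8 values in {3, 4, 5, 6, 7, 8, 9, 10} must be used), so y₈ = 5.
The 7 still-open variables together cover exactly {3, 4, 6, 7, 8, 9, 10} — 7 values for 7 variables — and 6 appears only in y₄'s list, so y₄ = 6.
Among the 6 still-open variables, 8 fits only y₆ (and all 6 values in {3, 4, 7, 8, 9, 10} must be used), so y₆ = 8.

y₆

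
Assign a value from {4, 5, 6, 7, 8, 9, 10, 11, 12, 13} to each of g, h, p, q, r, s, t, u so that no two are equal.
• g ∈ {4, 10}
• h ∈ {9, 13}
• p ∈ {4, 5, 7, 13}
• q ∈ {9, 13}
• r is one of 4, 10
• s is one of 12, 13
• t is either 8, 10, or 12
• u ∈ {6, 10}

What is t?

g and r between them cover only {4, 10} — a naked pair. Remove those values from p, t, u.
u must be 6 (only option left).
h and q share exactly the 2 values {9, 13}; by pigeonhole those values go to them, so strike 9, 13 from p, s.
s's domain is down to {12}, so s = 12. So t can't be 12.
So t = 8.

8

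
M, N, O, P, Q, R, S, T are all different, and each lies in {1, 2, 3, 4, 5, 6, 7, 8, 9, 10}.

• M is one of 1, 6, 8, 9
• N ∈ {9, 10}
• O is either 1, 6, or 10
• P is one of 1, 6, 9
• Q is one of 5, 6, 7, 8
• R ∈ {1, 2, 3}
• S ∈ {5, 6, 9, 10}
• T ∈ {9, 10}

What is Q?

N and T share exactly the 2 values {9, 10}; by pigeonhole those values go to them, so strike 9, 10 from M, O, P, S.
O and P share exactly the 2 values {1, 6}; by pigeonhole those values go to them, so strike 1, 6 from M, Q, R, S.
M's domain is down to {8}, so M = 8. Remove 8 from Q.
S's domain is down to {5}, so S = 5. Strike 5 from Q.
So Q = 7.

7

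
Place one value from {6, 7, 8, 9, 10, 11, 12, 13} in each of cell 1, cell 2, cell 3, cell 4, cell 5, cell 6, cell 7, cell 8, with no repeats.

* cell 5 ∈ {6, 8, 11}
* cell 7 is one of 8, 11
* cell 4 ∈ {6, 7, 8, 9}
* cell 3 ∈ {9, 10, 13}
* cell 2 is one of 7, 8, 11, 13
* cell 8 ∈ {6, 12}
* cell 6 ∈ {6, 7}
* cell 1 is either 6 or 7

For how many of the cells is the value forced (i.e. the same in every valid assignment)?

4

Among the 8 variables, 10 fits only cell 3 (and all 8 values in {6, 7, 8, 9, 10, 11, 12, 13} must be used), so cell 3 = 10.
The 7 still-open variables together cover exactly {6, 7, 8, 9, 11, 12, 13} — 7 values for 7 variables — and 9 appears only in cell 4's list, so cell 4 = 9.
Among the 6 still-open variables, 12 fits only cell 8 (and all 6 values in {6, 7, 8, 11, 12, 13} must be used), so cell 8 = 12.
The 5 still-open variables draw from only 5 values {6, 7, 8, 11, 13}, so each is used; only cell 2 can be 13, hence cell 2 = 13.
cell 1 and cell 6 between them cover only {6, 7} — a naked pair. Remove those values from cell 5.
Determined: cell 2=13, cell 3=10, cell 4=9, cell 8=12. The other cells each still have more than one consistent value. That makes 4.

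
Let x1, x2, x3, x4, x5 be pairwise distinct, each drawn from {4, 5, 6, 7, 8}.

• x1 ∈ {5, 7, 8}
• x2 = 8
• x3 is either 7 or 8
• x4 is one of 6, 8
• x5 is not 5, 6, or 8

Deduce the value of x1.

5

x2 must be 8 (only option left). Remove 8 from x1, x3, x4.
x3 must be 7 (only option left). Remove 7 from x1, x5.
So x1 = 5.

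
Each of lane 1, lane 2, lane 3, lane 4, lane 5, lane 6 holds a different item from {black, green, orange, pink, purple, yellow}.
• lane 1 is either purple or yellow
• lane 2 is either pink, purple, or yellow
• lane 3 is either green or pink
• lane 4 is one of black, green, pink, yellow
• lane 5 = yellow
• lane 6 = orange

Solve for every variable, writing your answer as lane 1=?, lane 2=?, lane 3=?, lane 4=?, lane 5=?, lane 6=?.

lane 1=purple, lane 2=pink, lane 3=green, lane 4=black, lane 5=yellow, lane 6=orange

lane 5 has just one choice, so lane 5 = yellow. Remove yellow from lane 1, lane 2, lane 4.
lane 6 must be orange (only option left).
lane 1 has just one choice, so lane 1 = purple. So lane 2 can't be purple.
That leaves lane 2 = pink. So lane 3, lane 4 can't be pink.
That leaves lane 3 = green. Eliminate green elsewhere: lane 4.
lane 4 must be black (only option left).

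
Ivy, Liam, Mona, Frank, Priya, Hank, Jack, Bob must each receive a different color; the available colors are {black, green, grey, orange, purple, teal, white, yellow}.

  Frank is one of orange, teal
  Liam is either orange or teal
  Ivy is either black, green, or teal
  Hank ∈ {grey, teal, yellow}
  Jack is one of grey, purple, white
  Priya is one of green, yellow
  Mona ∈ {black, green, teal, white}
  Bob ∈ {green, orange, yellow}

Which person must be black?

Ivy

The 8 variables together cover exactly {black, green, grey, orange, purple, teal, white, yellow} — 8 values for 8 variables — and purple appears only in Jack's list, so Jack = purple.
Among the 7 still-open variables, grey fits only Hank (and all 7 values in {black, green, grey, orange, teal, white, yellow} must be used), so Hank = grey.
The 6 still-open variables together cover exactly {black, green, orange, teal, white, yellow} — 6 values for 6 variables — and white appears only in Mona's list, so Mona = white.
The 5 still-open variables draw from only 5 values {black, green, orange, teal, yellow}, so each is used; only Ivy can be black, hence Ivy = black.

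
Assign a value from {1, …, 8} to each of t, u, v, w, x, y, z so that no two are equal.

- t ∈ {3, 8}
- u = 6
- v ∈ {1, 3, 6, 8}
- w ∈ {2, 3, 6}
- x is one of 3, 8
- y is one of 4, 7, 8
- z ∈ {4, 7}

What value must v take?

1

u has just one choice, so u = 6. Eliminate 6 elsewhere: v, w.
The 6 still-open variables draw from only 6 values {1, 2, 3, 4, 7, 8}, so each is used; only v can be 1, hence v = 1.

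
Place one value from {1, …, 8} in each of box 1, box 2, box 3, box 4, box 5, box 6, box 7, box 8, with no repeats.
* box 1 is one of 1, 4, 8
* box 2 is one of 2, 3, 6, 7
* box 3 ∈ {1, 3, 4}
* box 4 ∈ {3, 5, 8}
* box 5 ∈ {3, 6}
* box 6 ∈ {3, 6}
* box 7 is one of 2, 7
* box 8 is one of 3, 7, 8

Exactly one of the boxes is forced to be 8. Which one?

box 8

Among the 8 variables, 5 fits only box 4 (and all 8 values in {1, 2, 3, 4, 5, 6, 7, 8} must be used), so box 4 = 5.
box 5 and box 6 share exactly the 2 values {3, 6}; by pigeonhole those values go to them, so strike 3, 6 from box 2, box 3, box 8.
box 2 and box 7 share exactly the 2 values {2, 7}; by pigeonhole those values go to them, so strike 2, 7 from box 8.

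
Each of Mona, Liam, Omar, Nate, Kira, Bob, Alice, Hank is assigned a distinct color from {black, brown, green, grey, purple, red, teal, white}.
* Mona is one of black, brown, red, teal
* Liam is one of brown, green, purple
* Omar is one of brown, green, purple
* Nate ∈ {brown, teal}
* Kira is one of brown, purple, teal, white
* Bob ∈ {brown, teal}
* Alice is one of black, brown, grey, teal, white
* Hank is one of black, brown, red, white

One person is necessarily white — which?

Kira

The 8 variables draw from only 8 values {black, brown, green, grey, purple, red, teal, white}, so each is used; only Alice can be grey, hence Alice = grey.
Nate and Bob between them cover only {brown, teal} — a naked pair. Remove those values from Mona, Liam, Omar, Kira, Hank.
The 2 variables Liam and Omar are confined to {green, purple}, which locks those values in; drop them from Kira.
So white goes to Kira.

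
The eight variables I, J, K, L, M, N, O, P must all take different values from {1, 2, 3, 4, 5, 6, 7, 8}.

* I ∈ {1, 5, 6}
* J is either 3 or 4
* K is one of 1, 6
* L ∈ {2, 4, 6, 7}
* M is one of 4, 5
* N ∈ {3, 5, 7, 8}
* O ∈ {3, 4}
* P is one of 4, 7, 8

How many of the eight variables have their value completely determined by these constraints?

The 8 variables draw from only 8 values {1, 2, 3, 4, 5, 6, 7, 8}, so each is used; only L can be 2, hence L = 2.
The 2 variables J and O are confined to {3, 4}, which locks those values in; drop them from M, N, P.
M's domain is down to {5}, so M = 5. Remove 5 from I, N.
Determined: L=2, M=5. The other variables each still have more than one consistent value. That makes 2.

2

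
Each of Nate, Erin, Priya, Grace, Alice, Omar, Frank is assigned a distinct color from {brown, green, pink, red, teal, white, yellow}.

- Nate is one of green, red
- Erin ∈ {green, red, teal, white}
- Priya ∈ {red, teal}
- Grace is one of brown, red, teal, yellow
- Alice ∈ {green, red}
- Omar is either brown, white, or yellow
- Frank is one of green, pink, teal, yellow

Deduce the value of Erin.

The 7 variables together cover exactly {brown, green, pink, red, teal, white, yellow} — 7 values for 7 variables — and pink appears only in Frank's list, so Frank = pink.
The 2 variables Nate and Alice are confined to {green, red}, which locks those values in; drop them from Erin, Priya, Grace.
That leaves Priya = teal. Remove teal from Erin, Grace.
So Erin = white.

white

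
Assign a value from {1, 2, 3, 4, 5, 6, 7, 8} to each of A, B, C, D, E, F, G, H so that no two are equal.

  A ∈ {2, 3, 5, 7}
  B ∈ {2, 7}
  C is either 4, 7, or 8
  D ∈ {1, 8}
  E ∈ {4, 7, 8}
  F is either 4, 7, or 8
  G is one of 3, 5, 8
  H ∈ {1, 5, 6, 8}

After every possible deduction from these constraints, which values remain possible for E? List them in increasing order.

The 8 variables draw from only 8 values {1, 2, 3, 4, 5, 6, 7, 8}, so each is used; only H can be 6, hence H = 6.
The 7 still-open variables draw from only 7 values {1, 2, 3, 4, 5, 7, 8}, so each is used; only D can be 1, hence D = 1.
The 3 variables C, E, F are confined to {4, 7, 8}, which locks those values in; drop them from A, B, G.
B's domain is down to {2}, so B = 2. Remove 2 from A.
No further eliminations apply; E can still be any of 4, 7, 8.

4, 7, 8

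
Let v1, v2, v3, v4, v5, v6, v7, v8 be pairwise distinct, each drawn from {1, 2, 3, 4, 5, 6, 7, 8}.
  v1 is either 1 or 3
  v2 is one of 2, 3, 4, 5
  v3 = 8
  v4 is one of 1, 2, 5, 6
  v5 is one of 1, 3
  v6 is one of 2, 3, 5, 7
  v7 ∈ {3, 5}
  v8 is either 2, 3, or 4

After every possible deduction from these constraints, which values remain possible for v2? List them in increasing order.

v3's domain is down to {8}, so v3 = 8.
The 7 still-open variables together cover exactly {1, 2, 3, 4, 5, 6, 7} — 7 values for 7 variables — and 6 appears only in v4's list, so v4 = 6.
Among the 6 still-open variables, 7 fits only v6 (and all 6 values in {1, 2, 3, 4, 5, 7} must be used), so v6 = 7.
v1 and v5 between them cover only {1, 3} — a naked pair. Remove those values from v2, v7, v8.
v7's domain is down to {5}, so v7 = 5. So v2 can't be 5.
No further eliminations apply; v2 can still be any of 2, 4.

2, 4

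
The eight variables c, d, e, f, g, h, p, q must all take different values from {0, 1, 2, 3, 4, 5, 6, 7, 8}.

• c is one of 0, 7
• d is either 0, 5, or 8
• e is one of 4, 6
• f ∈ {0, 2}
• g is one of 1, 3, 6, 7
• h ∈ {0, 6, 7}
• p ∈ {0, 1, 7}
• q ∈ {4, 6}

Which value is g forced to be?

e and q between them cover only {4, 6} — a naked pair. Remove those values from g, h.
c and h share exactly the 2 values {0, 7}; by pigeonhole those values go to them, so strike 0, 7 from d, f, g, p.
That leaves f = 2.
p's domain is down to {1}, so p = 1. Strike 1 from g.
So g = 3.

3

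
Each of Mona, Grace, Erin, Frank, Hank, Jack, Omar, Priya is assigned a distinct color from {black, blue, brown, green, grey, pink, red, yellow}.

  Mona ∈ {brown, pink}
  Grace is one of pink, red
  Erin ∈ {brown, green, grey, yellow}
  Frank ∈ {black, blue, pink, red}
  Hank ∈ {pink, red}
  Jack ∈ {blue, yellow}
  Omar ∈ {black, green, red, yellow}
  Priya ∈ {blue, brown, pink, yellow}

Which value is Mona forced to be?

brown

Among the 8 variables, grey fits only Erin (and all 8 values in {black, blue, brown, green, grey, pink, red, yellow} must be used), so Erin = grey.
Among the 7 still-open variables, green fits only Omar (and all 7 values in {black, blue, brown, green, pink, red, yellow} must be used), so Omar = green.
The 6 still-open variables together cover exactly {black, blue, brown, pink, red, yellow} — 6 values for 6 variables — and black appears only in Frank's list, so Frank = black.
Grace and Hank share exactly the 2 values {pink, red}; by pigeonhole those values go to them, so strike pink, red from Mona, Priya.
So Mona = brown.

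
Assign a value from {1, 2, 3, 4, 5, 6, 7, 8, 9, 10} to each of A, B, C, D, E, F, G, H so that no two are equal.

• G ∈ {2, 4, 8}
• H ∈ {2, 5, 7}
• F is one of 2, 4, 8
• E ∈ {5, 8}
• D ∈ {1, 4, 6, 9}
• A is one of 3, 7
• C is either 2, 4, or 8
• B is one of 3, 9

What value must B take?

9

The 3 variables C, F, G are confined to {2, 4, 8}, which locks those values in; drop them from D, E, H.
E must be 5 (only option left). Strike 5 from H.
That leaves H = 7. So A can't be 7.
That leaves A = 3. Eliminate 3 elsewhere: B.
So B = 9.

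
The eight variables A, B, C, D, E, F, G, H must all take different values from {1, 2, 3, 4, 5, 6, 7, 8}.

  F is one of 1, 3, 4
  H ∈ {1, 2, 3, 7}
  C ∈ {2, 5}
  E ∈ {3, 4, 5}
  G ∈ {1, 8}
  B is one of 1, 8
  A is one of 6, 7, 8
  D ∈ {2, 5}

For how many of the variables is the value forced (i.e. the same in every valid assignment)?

The 8 variables draw from only 8 values {1, 2, 3, 4, 5, 6, 7, 8}, so each is used; only A can be 6, hence A = 6.
The 7 still-open variables draw from only 7 values {1, 2, 3, 4, 5, 7, 8}, so each is used; only H can be 7, hence H = 7.
B and G between them cover only {1, 8} — a naked pair. Remove those values from F.
C and D share exactly the 2 values {2, 5}; by pigeonhole those values go to them, so strike 2, 5 from E.
Determined: A=6, H=7. The other variables each still have more than one consistent value. That makes 2.

2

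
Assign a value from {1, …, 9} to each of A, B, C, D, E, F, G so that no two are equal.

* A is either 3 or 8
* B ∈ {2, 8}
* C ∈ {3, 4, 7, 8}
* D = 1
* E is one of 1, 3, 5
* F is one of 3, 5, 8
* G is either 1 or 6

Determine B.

D has just one choice, so D = 1. Remove 1 from E, G.
G must be 6 (only option left).
A, E, F share exactly the 3 values {3, 5, 8}; by pigeonhole those values go to them, so strike 3, 5, 8 from B, C.
So B = 2.

2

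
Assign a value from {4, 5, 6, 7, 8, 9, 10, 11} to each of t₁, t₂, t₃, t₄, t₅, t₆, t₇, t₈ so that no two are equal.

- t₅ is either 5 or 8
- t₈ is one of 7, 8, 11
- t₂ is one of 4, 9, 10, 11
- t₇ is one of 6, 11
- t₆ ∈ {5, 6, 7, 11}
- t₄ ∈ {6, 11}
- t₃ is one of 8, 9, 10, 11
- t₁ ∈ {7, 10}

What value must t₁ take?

10

The 8 variables draw from only 8 values {4, 5, 6, 7, 8, 9, 10, 11}, so each is used; only t₂ can be 4, hence t₂ = 4.
The 7 still-open variables together cover exactly {5, 6, 7, 8, 9, 10, 11} — 7 values for 7 variables — and 9 appears only in t₃'s list, so t₃ = 9.
The 6 still-open variables together cover exactly {5, 6, 7, 8, 10, 11} — 6 values for 6 variables — and 10 appears only in t₁'s list, so t₁ = 10.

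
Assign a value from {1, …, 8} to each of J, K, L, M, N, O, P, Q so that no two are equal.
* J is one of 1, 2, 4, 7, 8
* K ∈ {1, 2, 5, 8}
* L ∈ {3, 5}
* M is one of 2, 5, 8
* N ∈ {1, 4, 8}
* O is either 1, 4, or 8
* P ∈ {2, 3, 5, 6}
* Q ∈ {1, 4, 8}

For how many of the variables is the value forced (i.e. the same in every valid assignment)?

3

The 8 variables draw from only 8 values {1, 2, 3, 4, 5, 6, 7, 8}, so each is used; only P can be 6, hence P = 6.
The 7 still-open variables together cover exactly {1, 2, 3, 4, 5, 7, 8} — 7 values for 7 variables — and 3 appears only in L's list, so L = 3.
The 6 still-open variables together cover exactly {1, 2, 4, 5, 7, 8} — 6 values for 6 variables — and 7 appears only in J's list, so J = 7.
The 3 variables N, O, Q are confined to {1, 4, 8}, which locks those values in; drop them from K, M.
Determined: J=7, L=3, P=6. The other variables each still have more than one consistent value. That makes 3.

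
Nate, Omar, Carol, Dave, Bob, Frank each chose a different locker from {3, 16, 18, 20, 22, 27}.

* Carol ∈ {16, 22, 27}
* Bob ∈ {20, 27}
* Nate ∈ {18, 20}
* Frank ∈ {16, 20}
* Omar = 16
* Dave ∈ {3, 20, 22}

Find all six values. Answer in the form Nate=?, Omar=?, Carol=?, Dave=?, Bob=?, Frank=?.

Nate=18, Omar=16, Carol=22, Dave=3, Bob=27, Frank=20

Omar's domain is down to {16}, so Omar = 16. Strike 16 from Carol, Frank.
Frank's domain is down to {20}, so Frank = 20. So Nate, Dave, Bob can't be 20.
Nate must be 18 (only option left).
Bob has just one choice, so Bob = 27. So Carol can't be 27.
Carol must be 22 (only option left). So Dave can't be 22.
Dave must be 3 (only option left).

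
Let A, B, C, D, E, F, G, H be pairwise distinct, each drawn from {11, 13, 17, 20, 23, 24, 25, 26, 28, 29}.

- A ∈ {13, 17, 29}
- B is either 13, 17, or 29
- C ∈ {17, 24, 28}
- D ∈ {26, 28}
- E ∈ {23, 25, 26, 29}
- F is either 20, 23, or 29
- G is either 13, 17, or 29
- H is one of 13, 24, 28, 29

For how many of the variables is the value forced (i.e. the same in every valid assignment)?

1

The 3 variables A, B, G are confined to {13, 17, 29}, which locks those values in; drop them from C, E, F, H.
C and H share exactly the 2 values {24, 28}; by pigeonhole those values go to them, so strike 24, 28 from D.
D has just one choice, so D = 26. Remove 26 from E.
Determined: D=26. The other variables each still have more than one consistent value. That makes 1.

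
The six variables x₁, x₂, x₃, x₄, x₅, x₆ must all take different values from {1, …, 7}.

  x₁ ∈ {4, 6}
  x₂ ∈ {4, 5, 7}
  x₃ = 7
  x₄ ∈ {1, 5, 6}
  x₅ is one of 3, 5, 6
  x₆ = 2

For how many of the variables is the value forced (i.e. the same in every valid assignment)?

x₃ has just one choice, so x₃ = 7. Strike 7 from x₂.
x₆ must be 2 (only option left).
Determined: x₃=7, x₆=2. The other variables each still have more than one consistent value. That makes 2.

2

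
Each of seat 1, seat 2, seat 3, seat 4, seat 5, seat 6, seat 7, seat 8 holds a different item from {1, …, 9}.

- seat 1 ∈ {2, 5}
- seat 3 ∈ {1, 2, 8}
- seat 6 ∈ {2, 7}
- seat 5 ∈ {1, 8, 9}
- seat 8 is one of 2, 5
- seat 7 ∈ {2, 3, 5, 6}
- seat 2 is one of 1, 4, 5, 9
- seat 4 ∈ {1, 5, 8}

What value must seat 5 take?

seat 1 and seat 8 between them cover only {2, 5} — a naked pair. Remove those values from seat 2, seat 3, seat 4, seat 6, seat 7.
seat 6 has just one choice, so seat 6 = 7.
seat 3 and seat 4 between them cover only {1, 8} — a naked pair. Remove those values from seat 2, seat 5.
So seat 5 = 9.

9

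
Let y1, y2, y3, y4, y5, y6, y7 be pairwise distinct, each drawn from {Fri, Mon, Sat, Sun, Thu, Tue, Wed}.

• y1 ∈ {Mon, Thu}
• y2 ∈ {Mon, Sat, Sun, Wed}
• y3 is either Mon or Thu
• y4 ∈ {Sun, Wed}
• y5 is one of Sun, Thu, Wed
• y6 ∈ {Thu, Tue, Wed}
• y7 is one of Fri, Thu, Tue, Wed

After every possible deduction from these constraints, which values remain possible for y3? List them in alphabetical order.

Among the 7 variables, Fri fits only y7 (and all 7 values in {Fri, Mon, Sat, Sun, Thu, Tue, Wed} must be used), so y7 = Fri.
Among the 6 still-open variables, Sat fits only y2 (and all 6 values in {Mon, Sat, Sun, Thu, Tue, Wed} must be used), so y2 = Sat.
The 5 still-open variables together cover exactly {Mon, Sun, Thu, Tue, Wed} — 5 values for 5 variables — and Tue appears only in y6's list, so y6 = Tue.
y1 and y3 share exactly the 2 values {Mon, Thu}; by pigeonhole those values go to them, so strike Mon, Thu from y5.
No further eliminations apply; y3 can still be any of Mon, Thu.

Mon, Thu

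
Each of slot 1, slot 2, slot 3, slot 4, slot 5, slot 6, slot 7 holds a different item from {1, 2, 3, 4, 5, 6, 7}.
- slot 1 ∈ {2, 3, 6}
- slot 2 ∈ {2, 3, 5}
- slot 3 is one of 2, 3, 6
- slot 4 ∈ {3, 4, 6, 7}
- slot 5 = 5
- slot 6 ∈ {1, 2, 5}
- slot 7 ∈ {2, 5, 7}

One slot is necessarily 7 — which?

slot 5 must be 5 (only option left). So slot 2, slot 6, slot 7 can't be 5.
The 6 still-open variables together cover exactly {1, 2, 3, 4, 6, 7} — 6 values for 6 variables — and 1 appears only in slot 6's list, so slot 6 = 1.
The 5 still-open variables draw from only 5 values {2, 3, 4, 6, 7}, so each is used; only slot 4 can be 4, hence slot 4 = 4.
The 4 still-open variables draw from only 4 values {2, 3, 6, 7}, so each is used; only slot 7 can be 7, hence slot 7 = 7.

slot 7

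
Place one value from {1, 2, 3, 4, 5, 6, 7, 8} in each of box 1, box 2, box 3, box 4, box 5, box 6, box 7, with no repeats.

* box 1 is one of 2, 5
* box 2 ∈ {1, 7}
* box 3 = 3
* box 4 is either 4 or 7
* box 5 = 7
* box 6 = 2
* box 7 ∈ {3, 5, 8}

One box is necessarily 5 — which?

box 1

box 3's domain is down to {3}, so box 3 = 3. Remove 3 from box 7.
box 5 must be 7 (only option left). Remove 7 from box 2, box 4.
box 6's domain is down to {2}, so box 6 = 2. So box 1 can't be 2.
So 5 goes to box 1.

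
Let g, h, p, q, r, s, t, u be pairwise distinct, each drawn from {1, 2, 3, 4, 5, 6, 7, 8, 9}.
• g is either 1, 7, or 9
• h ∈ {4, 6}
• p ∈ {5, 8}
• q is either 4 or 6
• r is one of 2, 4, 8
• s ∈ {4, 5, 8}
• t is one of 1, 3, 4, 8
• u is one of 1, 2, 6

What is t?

3

h and q share exactly the 2 values {4, 6}; by pigeonhole those values go to them, so strike 4, 6 from r, s, t, u.
The 2 variables p and s are confined to {5, 8}, which locks those values in; drop them from r, t.
r's domain is down to {2}, so r = 2. Eliminate 2 elsewhere: u.
u's domain is down to {1}, so u = 1. Eliminate 1 elsewhere: g, t.
So t = 3.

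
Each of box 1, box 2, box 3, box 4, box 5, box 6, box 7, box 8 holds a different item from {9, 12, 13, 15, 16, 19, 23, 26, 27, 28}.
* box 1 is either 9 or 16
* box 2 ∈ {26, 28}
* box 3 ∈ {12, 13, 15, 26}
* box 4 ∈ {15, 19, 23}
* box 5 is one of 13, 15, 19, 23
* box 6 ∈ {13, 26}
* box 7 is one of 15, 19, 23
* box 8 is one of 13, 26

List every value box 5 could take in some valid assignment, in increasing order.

15, 19, 23

The 2 variables box 6 and box 8 are confined to {13, 26}, which locks those values in; drop them from box 2, box 3, box 5.
box 2 must be 28 (only option left).
box 4, box 5, box 7 share exactly the 3 values {15, 19, 23}; by pigeonhole those values go to them, so strike 15, 19, 23 from box 3.
box 3's domain is down to {12}, so box 3 = 12.
No further eliminations apply; box 5 can still be any of 15, 19, 23.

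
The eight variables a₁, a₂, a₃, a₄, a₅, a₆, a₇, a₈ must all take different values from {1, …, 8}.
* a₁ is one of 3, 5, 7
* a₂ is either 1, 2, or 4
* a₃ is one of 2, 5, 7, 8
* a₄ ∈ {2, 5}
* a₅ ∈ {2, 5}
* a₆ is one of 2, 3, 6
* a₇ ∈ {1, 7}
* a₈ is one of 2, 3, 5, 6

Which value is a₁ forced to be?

7

The 8 variables draw from only 8 values {1, 2, 3, 4, 5, 6, 7, 8}, so each is used; only a₂ can be 4, hence a₂ = 4.
The 7 still-open variables draw from only 7 values {1, 2, 3, 5, 6, 7, 8}, so each is used; only a₇ can be 1, hence a₇ = 1.
Among the 6 still-open variables, 8 fits only a₃ (and all 6 values in {2, 3, 5, 6, 7, 8} must be used), so a₃ = 8.
The 5 still-open variables draw from only 5 values {2, 3, 5, 6, 7}, so each is used; only a₁ can be 7, hence a₁ = 7.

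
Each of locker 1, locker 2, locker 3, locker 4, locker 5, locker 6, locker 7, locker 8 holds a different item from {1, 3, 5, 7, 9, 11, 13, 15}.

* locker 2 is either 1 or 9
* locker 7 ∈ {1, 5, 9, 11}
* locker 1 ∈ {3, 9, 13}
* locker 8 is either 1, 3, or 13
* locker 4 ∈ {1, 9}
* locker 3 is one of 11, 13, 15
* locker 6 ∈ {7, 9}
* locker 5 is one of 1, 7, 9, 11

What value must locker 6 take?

7

Among the 8 variables, 5 fits only locker 7 (and all 8 values in {1, 3, 5, 7, 9, 11, 13, 15} must be used), so locker 7 = 5.
The 7 still-open variables draw from only 7 values {1, 3, 7, 9, 11, 13, 15}, so each is used; only locker 3 can be 15, hence locker 3 = 15.
The 6 still-open variables together cover exactly {1, 3, 7, 9, 11, 13} — 6 values for 6 variables — and 11 appears only in locker 5's list, so locker 5 = 11.
The 5 still-open variables draw from only 5 values {1, 3, 7, 9, 13}, so each is used; only locker 6 can be 7, hence locker 6 = 7.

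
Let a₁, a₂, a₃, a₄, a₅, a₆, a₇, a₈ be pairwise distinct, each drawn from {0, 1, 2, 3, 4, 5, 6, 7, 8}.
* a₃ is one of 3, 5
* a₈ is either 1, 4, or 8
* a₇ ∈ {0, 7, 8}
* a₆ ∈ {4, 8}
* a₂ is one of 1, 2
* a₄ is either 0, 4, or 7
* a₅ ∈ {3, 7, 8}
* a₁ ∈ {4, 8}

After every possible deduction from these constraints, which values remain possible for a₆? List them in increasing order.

4, 8

The 8 variables together cover exactly {0, 1, 2, 3, 4, 5, 7, 8} — 8 values for 8 variables — and 2 appears only in a₂'s list, so a₂ = 2.
Among the 7 still-open variables, 1 fits only a₈ (and all 7 values in {0, 1, 3, 4, 5, 7, 8} must be used), so a₈ = 1.
The 6 still-open variables together cover exactly {0, 3, 4, 5, 7, 8} — 6 values for 6 variables — and 5 appears only in a₃'s list, so a₃ = 5.
Among the 5 still-open variables, 3 fits only a₅ (and all 5 values in {0, 3, 4, 7, 8} must be used), so a₅ = 3.
The 2 variables a₁ and a₆ are confined to {4, 8}, which locks those values in; drop them from a₄, a₇.
No further eliminations apply; a₆ can still be any of 4, 8.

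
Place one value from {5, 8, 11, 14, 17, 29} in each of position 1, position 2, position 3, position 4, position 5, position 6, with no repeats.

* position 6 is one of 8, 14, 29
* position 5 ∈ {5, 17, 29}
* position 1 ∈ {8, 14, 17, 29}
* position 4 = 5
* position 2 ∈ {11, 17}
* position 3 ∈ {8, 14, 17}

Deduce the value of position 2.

position 4 must be 5 (only option left). Eliminate 5 elsewhere: position 5.
The 5 still-open variables together cover exactly {8, 11, 14, 17, 29} — 5 values for 5 variables — and 11 appears only in position 2's list, so position 2 = 11.

11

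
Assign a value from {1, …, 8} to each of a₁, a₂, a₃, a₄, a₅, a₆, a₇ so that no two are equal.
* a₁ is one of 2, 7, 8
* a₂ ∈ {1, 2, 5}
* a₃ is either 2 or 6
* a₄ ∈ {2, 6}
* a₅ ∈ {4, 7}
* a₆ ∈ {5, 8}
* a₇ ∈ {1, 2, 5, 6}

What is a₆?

8

The 7 variables together cover exactly {1, 2, 4, 5, 6, 7, 8} — 7 values for 7 variables — and 4 appears only in a₅'s list, so a₅ = 4.
Among the 6 still-open variables, 7 fits only a₁ (and all 6 values in {1, 2, 5, 6, 7, 8} must be used), so a₁ = 7.
The 5 still-open variables draw from only 5 values {1, 2, 5, 6, 8}, so each is used; only a₆ can be 8, hence a₆ = 8.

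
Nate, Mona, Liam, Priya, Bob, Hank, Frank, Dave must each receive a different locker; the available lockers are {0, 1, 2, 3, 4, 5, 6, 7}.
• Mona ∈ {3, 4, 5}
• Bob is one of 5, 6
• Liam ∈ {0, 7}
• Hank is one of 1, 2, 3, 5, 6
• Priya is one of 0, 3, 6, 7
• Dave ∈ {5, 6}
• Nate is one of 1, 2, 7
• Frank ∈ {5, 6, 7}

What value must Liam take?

Among the 8 variables, 4 fits only Mona (and all 8 values in {0, 1, 2, 3, 4, 5, 6, 7} must be used), so Mona = 4.
Bob and Dave share exactly the 2 values {5, 6}; by pigeonhole those values go to them, so strike 5, 6 from Priya, Hank, Frank.
Frank's domain is down to {7}, so Frank = 7. Remove 7 from Nate, Liam, Priya.
So Liam = 0.

0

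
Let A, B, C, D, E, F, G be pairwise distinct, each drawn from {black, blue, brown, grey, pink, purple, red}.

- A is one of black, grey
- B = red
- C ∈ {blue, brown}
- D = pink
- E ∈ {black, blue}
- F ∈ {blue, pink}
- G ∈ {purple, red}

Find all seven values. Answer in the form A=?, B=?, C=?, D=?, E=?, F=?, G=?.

A=grey, B=red, C=brown, D=pink, E=black, F=blue, G=purple

B has just one choice, so B = red. Strike red from G.
D has just one choice, so D = pink. Remove pink from F.
F's domain is down to {blue}, so F = blue. Remove blue from C, E.
G must be purple (only option left).
C must be brown (only option left).
That leaves E = black. Eliminate black elsewhere: A.
A has just one choice, so A = grey.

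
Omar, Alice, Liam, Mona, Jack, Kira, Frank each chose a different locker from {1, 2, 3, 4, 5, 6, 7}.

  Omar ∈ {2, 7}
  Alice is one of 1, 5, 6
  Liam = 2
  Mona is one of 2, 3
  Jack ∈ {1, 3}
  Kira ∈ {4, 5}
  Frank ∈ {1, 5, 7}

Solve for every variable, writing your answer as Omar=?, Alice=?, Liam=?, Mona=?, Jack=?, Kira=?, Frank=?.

Omar=7, Alice=6, Liam=2, Mona=3, Jack=1, Kira=4, Frank=5

Liam must be 2 (only option left). So Omar, Mona can't be 2.
Mona's domain is down to {3}, so Mona = 3. Strike 3 from Jack.
That leaves Jack = 1. Remove 1 from Alice, Frank.
Omar has just one choice, so Omar = 7. So Frank can't be 7.
That leaves Frank = 5. Eliminate 5 elsewhere: Alice, Kira.
Alice's domain is down to {6}, so Alice = 6.
Kira must be 4 (only option left).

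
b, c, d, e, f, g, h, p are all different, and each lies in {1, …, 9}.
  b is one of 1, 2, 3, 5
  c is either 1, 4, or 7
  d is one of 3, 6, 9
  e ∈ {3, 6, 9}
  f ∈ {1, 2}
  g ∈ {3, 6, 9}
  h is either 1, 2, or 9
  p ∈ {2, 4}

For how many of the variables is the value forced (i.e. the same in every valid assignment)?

3

Among the 8 variables, 5 fits only b (and all 8 values in {1, 2, 3, 4, 5, 6, 7, 9} must be used), so b = 5.
Among the 7 still-open variables, 7 fits only c (and all 7 values in {1, 2, 3, 4, 6, 7, 9} must be used), so c = 7.
Among the 6 still-open variables, 4 fits only p (and all 6 values in {1, 2, 3, 4, 6, 9} must be used), so p = 4.
d, e, g between them cover only {3, 6, 9} — a naked triple. Remove those values from h.
Determined: b=5, c=7, p=4. The other variables each still have more than one consistent value. That makes 3.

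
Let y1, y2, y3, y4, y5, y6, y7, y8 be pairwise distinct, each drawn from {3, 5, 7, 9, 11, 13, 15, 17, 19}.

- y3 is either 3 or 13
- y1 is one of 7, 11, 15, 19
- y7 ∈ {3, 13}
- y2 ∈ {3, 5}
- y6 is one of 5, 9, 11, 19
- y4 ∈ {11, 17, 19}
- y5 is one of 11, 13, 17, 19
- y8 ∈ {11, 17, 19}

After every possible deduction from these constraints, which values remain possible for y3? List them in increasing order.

y3 and y7 share exactly the 2 values {3, 13}; by pigeonhole those values go to them, so strike 3, 13 from y2, y5.
y2 must be 5 (only option left). Strike 5 from y6.
y4, y5, y8 share exactly the 3 values {11, 17, 19}; by pigeonhole those values go to them, so strike 11, 17, 19 from y1, y6.
That leaves y6 = 9.
No further eliminations apply; y3 can still be any of 3, 13.

3, 13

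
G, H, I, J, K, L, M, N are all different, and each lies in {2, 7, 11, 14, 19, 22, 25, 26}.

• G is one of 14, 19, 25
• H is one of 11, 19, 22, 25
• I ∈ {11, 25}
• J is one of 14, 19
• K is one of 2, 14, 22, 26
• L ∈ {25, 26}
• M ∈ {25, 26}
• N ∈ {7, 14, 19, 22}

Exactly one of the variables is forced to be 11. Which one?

I

The 8 variables draw from only 8 values {2, 7, 11, 14, 19, 22, 25, 26}, so each is used; only K can be 2, hence K = 2.
Among the 7 still-open variables, 7 fits only N (and all 7 values in {7, 11, 14, 19, 22, 25, 26} must be used), so N = 7.
The 6 still-open variables draw from only 6 values {11, 14, 19, 22, 25, 26}, so each is used; only H can be 22, hence H = 22.
The 5 still-open variables draw from only 5 values {11, 14, 19, 25, 26}, so each is used; only I can be 11, hence I = 11.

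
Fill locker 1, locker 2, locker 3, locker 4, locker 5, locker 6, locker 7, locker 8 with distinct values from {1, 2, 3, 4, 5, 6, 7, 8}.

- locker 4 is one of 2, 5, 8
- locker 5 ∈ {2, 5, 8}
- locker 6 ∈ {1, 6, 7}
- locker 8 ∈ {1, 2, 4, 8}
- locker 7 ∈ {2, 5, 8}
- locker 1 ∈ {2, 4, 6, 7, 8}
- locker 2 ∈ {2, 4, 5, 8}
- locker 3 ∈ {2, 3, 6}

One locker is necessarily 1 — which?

Among the 8 variables, 3 fits only locker 3 (and all 8 values in {1, 2, 3, 4, 5, 6, 7, 8} must be used), so locker 3 = 3.
locker 4, locker 5, locker 7 between them cover only {2, 5, 8} — a naked triple. Remove those values from locker 1, locker 2, locker 8.
locker 2 must be 4 (only option left). Strike 4 from locker 1, locker 8.
So 1 goes to locker 8.

locker 8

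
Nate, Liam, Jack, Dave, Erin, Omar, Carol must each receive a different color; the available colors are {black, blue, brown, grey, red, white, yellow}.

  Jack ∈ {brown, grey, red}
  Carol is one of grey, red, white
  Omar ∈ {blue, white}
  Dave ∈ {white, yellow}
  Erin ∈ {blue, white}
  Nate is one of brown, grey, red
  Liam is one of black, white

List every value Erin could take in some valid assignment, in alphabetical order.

blue, white

Among the 7 variables, black fits only Liam (and all 7 values in {black, blue, brown, grey, red, white, yellow} must be used), so Liam = black.
Among the 6 still-open variables, yellow fits only Dave (and all 6 values in {blue, brown, grey, red, white, yellow} must be used), so Dave = yellow.
Erin and Omar share exactly the 2 values {blue, white}; by pigeonhole those values go to them, so strike blue, white from Carol.
No further eliminations apply; Erin can still be any of blue, white.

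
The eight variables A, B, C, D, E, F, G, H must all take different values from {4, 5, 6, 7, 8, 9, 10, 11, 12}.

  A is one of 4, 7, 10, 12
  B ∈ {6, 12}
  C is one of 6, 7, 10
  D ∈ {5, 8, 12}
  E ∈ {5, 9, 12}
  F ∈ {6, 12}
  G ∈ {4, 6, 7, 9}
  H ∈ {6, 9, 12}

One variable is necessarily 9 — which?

H

Among the 8 variables, 8 fits only D (and all 8 values in {4, 5, 6, 7, 8, 9, 10, 12} must be used), so D = 8.
The 7 still-open variables draw from only 7 values {4, 5, 6, 7, 9, 10, 12}, so each is used; only E can be 5, hence E = 5.
B and F between them cover only {6, 12} — a naked pair. Remove those values from A, C, G, H.
So 9 goes to H.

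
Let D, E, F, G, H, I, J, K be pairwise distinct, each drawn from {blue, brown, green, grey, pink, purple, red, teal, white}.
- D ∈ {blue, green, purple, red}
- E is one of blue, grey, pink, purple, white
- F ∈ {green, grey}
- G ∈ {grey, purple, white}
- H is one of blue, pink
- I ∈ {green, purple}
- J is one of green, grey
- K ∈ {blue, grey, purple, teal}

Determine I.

Among the 8 variables, red fits only D (and all 8 values in {blue, green, grey, pink, purple, red, teal, white} must be used), so D = red.
Among the 7 still-open variables, teal fits only K (and all 7 values in {blue, green, grey, pink, purple, teal, white} must be used), so K = teal.
F and J share exactly the 2 values {green, grey}; by pigeonhole those values go to them, so strike green, grey from E, G, I.
So I = purple.

purple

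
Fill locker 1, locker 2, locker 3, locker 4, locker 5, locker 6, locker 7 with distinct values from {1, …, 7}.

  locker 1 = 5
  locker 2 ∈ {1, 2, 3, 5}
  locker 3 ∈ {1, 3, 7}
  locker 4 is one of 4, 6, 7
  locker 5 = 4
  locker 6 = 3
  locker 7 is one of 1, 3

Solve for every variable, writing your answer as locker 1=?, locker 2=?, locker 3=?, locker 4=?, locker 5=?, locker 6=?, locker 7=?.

locker 1 has just one choice, so locker 1 = 5. Remove 5 from locker 2.
locker 5's domain is down to {4}, so locker 5 = 4. So locker 4 can't be 4.
locker 6 has just one choice, so locker 6 = 3. So locker 2, locker 3, locker 7 can't be 3.
locker 7's domain is down to {1}, so locker 7 = 1. Strike 1 from locker 2, locker 3.
locker 2's domain is down to {2}, so locker 2 = 2.
locker 3 must be 7 (only option left). Remove 7 from locker 4.
locker 4's domain is down to {6}, so locker 4 = 6.

locker 1=5, locker 2=2, locker 3=7, locker 4=6, locker 5=4, locker 6=3, locker 7=1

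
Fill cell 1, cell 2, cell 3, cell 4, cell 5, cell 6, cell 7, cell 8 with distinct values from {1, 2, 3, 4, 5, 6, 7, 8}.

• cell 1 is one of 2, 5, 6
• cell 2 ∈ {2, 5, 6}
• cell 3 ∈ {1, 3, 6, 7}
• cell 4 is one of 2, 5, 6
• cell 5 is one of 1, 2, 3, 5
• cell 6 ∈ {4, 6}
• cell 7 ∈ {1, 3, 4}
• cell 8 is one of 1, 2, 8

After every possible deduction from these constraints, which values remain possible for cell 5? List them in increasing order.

1, 3

Among the 8 variables, 7 fits only cell 3 (and all 8 values in {1, 2, 3, 4, 5, 6, 7, 8} must be used), so cell 3 = 7.
Among the 7 still-open variables, 8 fits only cell 8 (and all 7 values in {1, 2, 3, 4, 5, 6, 8} must be used), so cell 8 = 8.
The 3 variables cell 1, cell 2, cell 4 are confined to {2, 5, 6}, which locks those values in; drop them from cell 5, cell 6.
cell 6's domain is down to {4}, so cell 6 = 4. Remove 4 from cell 7.
No further eliminations apply; cell 5 can still be any of 1, 3.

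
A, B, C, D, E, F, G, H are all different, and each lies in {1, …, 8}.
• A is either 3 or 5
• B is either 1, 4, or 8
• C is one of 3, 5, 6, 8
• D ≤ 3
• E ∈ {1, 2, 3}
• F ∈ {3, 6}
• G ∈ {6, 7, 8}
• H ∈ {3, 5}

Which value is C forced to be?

8

The 8 variables together cover exactly {1, 2, 3, 4, 5, 6, 7, 8} — 8 values for 8 variables — and 4 appears only in B's list, so B = 4.
Among the 7 still-open variables, 7 fits only G (and all 7 values in {1, 2, 3, 5, 6, 7, 8} must be used), so G = 7.
The 6 still-open variables draw from only 6 values {1, 2, 3, 5, 6, 8}, so each is used; only C can be 8, hence C = 8.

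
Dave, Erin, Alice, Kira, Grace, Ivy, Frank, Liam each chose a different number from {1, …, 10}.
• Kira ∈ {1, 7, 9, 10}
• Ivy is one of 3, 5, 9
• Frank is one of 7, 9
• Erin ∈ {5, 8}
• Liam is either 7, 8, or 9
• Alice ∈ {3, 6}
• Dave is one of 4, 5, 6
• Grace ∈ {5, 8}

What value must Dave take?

4

Erin and Grace share exactly the 2 values {5, 8}; by pigeonhole those values go to them, so strike 5, 8 from Dave, Ivy, Liam.
Frank and Liam share exactly the 2 values {7, 9}; by pigeonhole those values go to them, so strike 7, 9 from Kira, Ivy.
Ivy has just one choice, so Ivy = 3. Eliminate 3 elsewhere: Alice.
That leaves Alice = 6. Strike 6 from Dave.
So Dave = 4.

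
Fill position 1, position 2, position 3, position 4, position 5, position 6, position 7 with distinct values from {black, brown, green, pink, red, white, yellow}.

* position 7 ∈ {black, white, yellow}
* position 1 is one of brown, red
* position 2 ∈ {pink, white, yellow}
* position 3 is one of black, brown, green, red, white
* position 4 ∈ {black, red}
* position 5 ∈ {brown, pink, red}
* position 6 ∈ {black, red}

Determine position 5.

pink

Among the 7 variables, green fits only position 3 (and all 7 values in {black, brown, green, pink, red, white, yellow} must be used), so position 3 = green.
position 4 and position 6 between them cover only {black, red} — a naked pair. Remove those values from position 1, position 5, position 7.
That leaves position 1 = brown. So position 5 can't be brown.
So position 5 = pink.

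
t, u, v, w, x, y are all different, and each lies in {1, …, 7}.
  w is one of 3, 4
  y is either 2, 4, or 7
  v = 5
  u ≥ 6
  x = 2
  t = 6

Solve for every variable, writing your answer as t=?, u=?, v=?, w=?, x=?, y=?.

t has just one choice, so t = 6. Remove 6 from u.
u's domain is down to {7}, so u = 7. Remove 7 from y.
v must be 5 (only option left).
That leaves x = 2. So y can't be 2.
y has just one choice, so y = 4. So w can't be 4.
w's domain is down to {3}, so w = 3.

t=6, u=7, v=5, w=3, x=2, y=4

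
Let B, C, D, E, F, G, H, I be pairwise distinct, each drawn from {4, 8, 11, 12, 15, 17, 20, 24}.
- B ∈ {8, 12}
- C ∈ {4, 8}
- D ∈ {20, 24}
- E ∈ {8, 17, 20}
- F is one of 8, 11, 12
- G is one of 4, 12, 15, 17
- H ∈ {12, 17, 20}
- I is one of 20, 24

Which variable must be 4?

The 8 variables together cover exactly {4, 8, 11, 12, 15, 17, 20, 24} — 8 values for 8 variables — and 11 appears only in F's list, so F = 11.
The 7 still-open variables together cover exactly {4, 8, 12, 15, 17, 20, 24} — 7 values for 7 variables — and 15 appears only in G's list, so G = 15.
The 6 still-open variables together cover exactly {4, 8, 12, 17, 20, 24} — 6 values for 6 variables — and 4 appears only in C's list, so C = 4.

C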